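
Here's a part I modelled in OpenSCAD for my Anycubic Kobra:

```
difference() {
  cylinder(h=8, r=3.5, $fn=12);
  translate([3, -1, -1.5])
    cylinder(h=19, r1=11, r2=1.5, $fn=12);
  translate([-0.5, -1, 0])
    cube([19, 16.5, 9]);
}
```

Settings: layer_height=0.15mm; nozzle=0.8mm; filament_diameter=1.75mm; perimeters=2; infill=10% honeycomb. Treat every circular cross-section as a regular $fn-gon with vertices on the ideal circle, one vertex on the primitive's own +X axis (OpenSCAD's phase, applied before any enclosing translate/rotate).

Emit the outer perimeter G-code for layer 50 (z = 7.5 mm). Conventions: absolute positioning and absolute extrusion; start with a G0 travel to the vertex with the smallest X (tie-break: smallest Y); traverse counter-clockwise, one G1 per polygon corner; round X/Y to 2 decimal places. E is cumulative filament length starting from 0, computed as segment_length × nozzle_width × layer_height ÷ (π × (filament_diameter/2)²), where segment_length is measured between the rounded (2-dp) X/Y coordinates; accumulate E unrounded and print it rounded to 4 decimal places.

G0 X-3.50 Y0.00 Z7.50
G1 X-3.37 Y-0.50 E0.0258
G1 X-2.67 Y2.12 E0.1611
G1 X-3.03 Y1.75 E0.1868
G1 X-3.50 Y0.00 E0.2772

At z = 7.5 mm: the cylinder: section is a regular 12-gon, circumradius r=3.5; the cone at (3, -1) contributes a regular 12-gon of circumradius 6.500 (interpolated between r1=11 and r2=1.5 at t=0.474); the cube at (-0.5, -1) is present — its section is the full 19×16.5 rectangle; After the difference (first − rest): starting from the r=3.5 cylinder, the cone at (3, -1) partially overlaps it — only the 36.17 mm² overlap (of its 126.75 mm²) is removed, clipping the outline; the 19×16.5 cube at (-0.5, -1) misses the remaining region (no effect) — 1 connected region. The outline is a single polygon with 4 vertices. Extrusion per mm of travel: 0.8 × 0.15 / (π × 0.875²) = 0.049890. Accumulating E over each segment gives final E = 0.2772.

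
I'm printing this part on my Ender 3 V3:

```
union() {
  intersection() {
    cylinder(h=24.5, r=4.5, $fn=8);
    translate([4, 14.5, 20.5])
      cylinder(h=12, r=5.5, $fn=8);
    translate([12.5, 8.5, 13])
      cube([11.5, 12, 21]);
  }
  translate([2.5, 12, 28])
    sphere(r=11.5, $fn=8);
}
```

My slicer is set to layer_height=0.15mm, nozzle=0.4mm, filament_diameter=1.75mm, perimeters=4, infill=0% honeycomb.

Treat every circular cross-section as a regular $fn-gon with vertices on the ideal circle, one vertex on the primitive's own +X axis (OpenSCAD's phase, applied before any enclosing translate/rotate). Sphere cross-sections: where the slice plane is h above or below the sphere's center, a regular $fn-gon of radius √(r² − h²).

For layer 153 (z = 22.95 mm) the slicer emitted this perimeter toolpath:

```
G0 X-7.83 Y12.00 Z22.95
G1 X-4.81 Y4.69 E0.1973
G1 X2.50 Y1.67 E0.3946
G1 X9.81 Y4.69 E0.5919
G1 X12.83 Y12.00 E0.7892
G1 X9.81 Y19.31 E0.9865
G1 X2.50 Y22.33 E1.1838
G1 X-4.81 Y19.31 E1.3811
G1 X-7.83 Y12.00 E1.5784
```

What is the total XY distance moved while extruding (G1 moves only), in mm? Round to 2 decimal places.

63.27 mm

Sum the Euclidean lengths of each G1 segment: total = 63.27 mm.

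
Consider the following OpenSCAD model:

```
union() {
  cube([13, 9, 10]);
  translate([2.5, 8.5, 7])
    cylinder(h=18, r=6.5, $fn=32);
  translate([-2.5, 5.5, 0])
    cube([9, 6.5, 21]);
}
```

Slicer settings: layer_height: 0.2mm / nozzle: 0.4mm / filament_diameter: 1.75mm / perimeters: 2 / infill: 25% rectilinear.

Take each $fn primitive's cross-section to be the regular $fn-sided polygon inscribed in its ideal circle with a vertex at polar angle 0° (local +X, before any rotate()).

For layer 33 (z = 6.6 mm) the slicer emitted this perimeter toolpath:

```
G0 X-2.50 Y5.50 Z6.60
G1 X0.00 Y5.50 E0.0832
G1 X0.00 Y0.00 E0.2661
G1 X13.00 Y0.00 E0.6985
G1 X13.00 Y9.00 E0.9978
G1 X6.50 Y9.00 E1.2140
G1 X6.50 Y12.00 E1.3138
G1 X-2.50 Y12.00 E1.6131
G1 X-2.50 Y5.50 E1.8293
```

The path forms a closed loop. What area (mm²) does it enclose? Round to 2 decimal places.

Apply the shoelace formula to the sequence of (X, Y) vertices; enclosed area = 152.75 mm².

152.75 mm²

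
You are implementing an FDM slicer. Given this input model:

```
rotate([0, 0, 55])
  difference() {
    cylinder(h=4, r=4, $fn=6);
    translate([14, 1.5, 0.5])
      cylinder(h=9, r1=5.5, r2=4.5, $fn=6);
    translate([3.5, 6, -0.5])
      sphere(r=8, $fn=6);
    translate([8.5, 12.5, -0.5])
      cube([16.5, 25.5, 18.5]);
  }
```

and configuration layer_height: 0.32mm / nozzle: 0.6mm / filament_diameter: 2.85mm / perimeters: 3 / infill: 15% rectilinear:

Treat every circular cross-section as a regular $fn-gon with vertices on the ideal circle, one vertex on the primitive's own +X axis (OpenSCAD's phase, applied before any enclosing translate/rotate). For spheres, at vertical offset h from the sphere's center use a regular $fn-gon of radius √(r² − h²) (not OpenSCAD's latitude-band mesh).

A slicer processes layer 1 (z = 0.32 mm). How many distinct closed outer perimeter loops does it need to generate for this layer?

1

At z = 0.32 mm: the r=4 cylinder contributes a regular 6-gon of circumradius 4; the cone at (14, 1.5) does not reach this height (z outside [0.5, 9.5]); the r=8 sphere at (3.5, 6) slices to a regular 6-gon of circumradius 7.958 (√(r²−h²) with h=0.82 from center); the cube at (8.5, 12.5) is present — its section is the full 16.5×25.5 rectangle; Subtracting the remaining from the first: starting from the r=4 cylinder, the r=8 sphere at (3.5, 6) partially overlaps it — only the 20.87 mm² overlap (of its 164.53 mm²) is removed, clipping the outline; the 16.5×25.5 cube at (8.5, 12.5) misses the remaining region (no effect) — 1 connected region; (rotated 55° about Z; rotation is an isometry so areas/perimeters/island counts are preserved). The result has 1 disconnected region.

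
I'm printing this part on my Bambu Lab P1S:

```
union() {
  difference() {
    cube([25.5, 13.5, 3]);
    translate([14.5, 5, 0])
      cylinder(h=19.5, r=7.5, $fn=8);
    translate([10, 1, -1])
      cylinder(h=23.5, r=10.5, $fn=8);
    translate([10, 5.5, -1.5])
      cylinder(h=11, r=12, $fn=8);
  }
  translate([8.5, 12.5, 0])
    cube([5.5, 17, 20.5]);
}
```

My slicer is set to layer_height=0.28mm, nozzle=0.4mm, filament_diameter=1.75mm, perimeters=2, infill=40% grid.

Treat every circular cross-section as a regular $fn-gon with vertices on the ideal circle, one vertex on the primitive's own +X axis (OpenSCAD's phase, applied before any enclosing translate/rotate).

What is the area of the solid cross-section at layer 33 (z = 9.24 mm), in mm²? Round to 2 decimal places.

93.50 mm²

At z = 9.24 mm: the cube is absent (z outside [0, 3]); the r=7.5 cylinder at (14.5, 5) contributes a regular 8-gon of circumradius 7.5 (area = (8/2)·7.500²·sin(360°/8) = 159.10 mm²); the cylinder at (10, 1): section is a regular 8-gon, circumradius r=10.5 (area = (8/2)·10.500²·sin(360°/8) = 311.83 mm²); the r=12 cylinder at (10, 5.5) contributes a regular 8-gon of circumradius 12 (area = (8/2)·12.000²·sin(360°/8) = 407.29 mm²); After the difference (first − rest): the first operand is absent here, so nothing remains; the 5.5×17 cube at (8.5, 12.5) contributes its full rectangle (area 93.50 mm²); Taking the union: only the 5.5×17 cube at (8.5, 12.5) is present, so the union is just that shape — area = 93.50 mm². Overall, the cross-section is a single solid region. Net area = 93.50 mm².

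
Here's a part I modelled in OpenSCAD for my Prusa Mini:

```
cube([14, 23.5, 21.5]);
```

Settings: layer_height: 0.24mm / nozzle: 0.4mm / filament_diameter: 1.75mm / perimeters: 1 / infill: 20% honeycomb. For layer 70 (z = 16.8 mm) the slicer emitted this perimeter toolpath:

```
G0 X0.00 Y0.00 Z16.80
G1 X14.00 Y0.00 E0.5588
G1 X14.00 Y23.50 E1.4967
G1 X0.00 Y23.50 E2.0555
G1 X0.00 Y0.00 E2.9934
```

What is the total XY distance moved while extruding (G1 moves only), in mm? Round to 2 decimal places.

Sum the Euclidean lengths of each G1 segment: total = 75.00 mm.

75.00 mm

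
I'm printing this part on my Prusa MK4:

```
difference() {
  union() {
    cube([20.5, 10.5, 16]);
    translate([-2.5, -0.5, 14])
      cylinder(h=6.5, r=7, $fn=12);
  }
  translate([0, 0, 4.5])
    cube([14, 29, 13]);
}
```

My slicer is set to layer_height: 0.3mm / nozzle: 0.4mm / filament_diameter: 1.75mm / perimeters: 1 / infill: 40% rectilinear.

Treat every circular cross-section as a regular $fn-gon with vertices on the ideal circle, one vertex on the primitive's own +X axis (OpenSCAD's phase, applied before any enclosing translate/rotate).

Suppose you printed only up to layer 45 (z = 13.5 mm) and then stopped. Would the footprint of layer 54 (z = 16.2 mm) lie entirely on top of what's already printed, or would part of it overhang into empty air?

part overhangs

Compare the two slices. At z = 13.5: the cube (footprint 20.5×10.5) is included at this height (area 215.25 mm²); the cylinder at (-2.5, -0.5) is absent (z outside [14, 20.5]); Merging all regions: only the 20.5×10.5 cube is present, so the union is just that shape — area = 215.25 mm²; the cube is present — its section is the full 14×29 rectangle (area 406.00 mm²); Taking the first minus the rest: starting from the result so far (215.25 mm²), the 14×29 cube partially overlaps it — only the 147.00 mm² overlap (of its 406.00 mm²) is removed, clipping the outline — area = 68.25 mm². At z = 16.2: the cube does not reach this height (z outside [0, 16]); the r=7 cylinder at (-2.5, -0.5) contributes a regular 12-gon of circumradius 7 (area = (12/2)·7.000²·sin(360°/12) = 147.00 mm²); Taking the union: only the r=7 cylinder at (-2.5, -0.5) is present, so the union is just that shape — area = 147.00 mm²; the cube (footprint 14×29) is included at this height (area 406.00 mm²); Subtracting the remaining from the first: starting from the result so far (147.00 mm²), the 14×29 cube partially overlaps it — only the 17.87 mm² overlap (of its 406.00 mm²) is removed, clipping the outline — area = 129.13 mm². Checking containment: at z = 16.2 the cross-section extends beyond the z = 13.5 cross-section by about 129.13 mm².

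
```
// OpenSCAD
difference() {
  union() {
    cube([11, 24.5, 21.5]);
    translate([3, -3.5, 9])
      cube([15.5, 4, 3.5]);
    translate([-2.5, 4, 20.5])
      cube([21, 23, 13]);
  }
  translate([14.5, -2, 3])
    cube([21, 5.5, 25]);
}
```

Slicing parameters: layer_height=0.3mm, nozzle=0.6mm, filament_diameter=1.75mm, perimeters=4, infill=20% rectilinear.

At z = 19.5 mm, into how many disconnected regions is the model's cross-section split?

At z = 19.5 mm: the cube (footprint 11×24.5) is included at this height; the cube at (3, -3.5) is absent (z outside [9, 12.5]); the cube at (-2.5, 4) is absent (z outside [20.5, 33.5]); Taking the union: only the 11×24.5 cube is present, so the union is just that shape — 1 connected region; the 21×5.5 cube at (14.5, -2) contributes its full rectangle; Subtracting the remaining from the first: starting from that combined region, the 21×5.5 cube at (14.5, -2) misses the remaining region (no effect) — 1 connected region. The result has 1 disconnected region.

1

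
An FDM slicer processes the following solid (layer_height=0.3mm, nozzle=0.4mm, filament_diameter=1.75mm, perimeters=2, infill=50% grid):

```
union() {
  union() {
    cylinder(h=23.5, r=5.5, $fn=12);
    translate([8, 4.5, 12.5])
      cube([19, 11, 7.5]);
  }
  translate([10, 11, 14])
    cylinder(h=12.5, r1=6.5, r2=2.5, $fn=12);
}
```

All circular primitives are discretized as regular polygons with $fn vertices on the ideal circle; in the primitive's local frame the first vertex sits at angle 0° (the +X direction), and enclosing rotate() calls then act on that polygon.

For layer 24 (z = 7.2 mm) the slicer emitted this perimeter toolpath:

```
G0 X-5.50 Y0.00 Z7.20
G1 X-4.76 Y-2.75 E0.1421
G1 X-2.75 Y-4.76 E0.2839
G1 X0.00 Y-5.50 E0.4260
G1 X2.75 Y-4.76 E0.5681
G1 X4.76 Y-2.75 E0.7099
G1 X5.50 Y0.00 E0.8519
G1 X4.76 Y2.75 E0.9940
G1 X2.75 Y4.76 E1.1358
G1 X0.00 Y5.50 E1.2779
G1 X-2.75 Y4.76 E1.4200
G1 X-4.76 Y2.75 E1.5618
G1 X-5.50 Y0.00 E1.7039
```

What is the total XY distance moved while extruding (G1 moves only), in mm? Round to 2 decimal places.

34.15 mm

Sum the Euclidean lengths of each G1 segment: total = 34.15 mm.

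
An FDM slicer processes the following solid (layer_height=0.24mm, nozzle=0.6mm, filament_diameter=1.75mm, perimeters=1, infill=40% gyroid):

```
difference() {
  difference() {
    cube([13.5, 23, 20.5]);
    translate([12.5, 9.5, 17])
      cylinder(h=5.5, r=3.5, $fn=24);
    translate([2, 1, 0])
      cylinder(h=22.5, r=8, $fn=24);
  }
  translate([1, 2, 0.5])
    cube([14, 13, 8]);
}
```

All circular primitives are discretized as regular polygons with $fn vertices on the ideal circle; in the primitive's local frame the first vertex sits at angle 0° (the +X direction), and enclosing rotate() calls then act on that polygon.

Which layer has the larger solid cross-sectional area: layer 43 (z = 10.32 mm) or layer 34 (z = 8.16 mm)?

Layer 43 (z = 10.32): the cube is present — its section is the full 13.5×23 rectangle (area 310.50 mm²); the cylinder at (12.5, 9.5) does not reach this height (z outside [17, 22.5]); the cylinder at (2, 1): section is a regular 24-gon, circumradius r=8 (area = (24/2)·8.000²·sin(360°/24) = 198.77 mm²); Subtracting the remaining from the first: starting from the 13.5×23 cube (310.50 mm²), the r=8 cylinder at (2, 1) partially overlaps it — only the 75.36 mm² overlap (of its 198.77 mm²) is removed, clipping the outline — area = 235.14 mm²; the cube at (1, 2) does not reach this height (z outside [0.5, 8.5]); After the difference (first − rest): none of the subtracted shapes is present at this height, so the result so far is unchanged — area = 235.14 mm². So its area = 235.14 mm². Layer 34 (z = 8.16): the 13.5×23 cube contributes its full rectangle (area 310.50 mm²); the cylinder at (12.5, 9.5) is not intersected at this z (z outside [17, 22.5]); the r=8 cylinder at (2, 1) gives a regular 24-gon of circumradius 8 (constant along its height) (area = (24/2)·8.000²·sin(360°/24) = 198.77 mm²); Subtracting the remaining from the first: starting from the 13.5×23 cube (310.50 mm²), the r=8 cylinder at (2, 1) partially overlaps it — only the 75.36 mm² overlap (of its 198.77 mm²) is removed, clipping the outline — area = 235.14 mm²; the 14×13 cube at (1, 2) contributes its full rectangle (area 182.00 mm²); Subtracting the remaining from the first: starting from the result so far (235.14 mm²), the 14×13 cube at (1, 2) partially overlaps it — only the 113.81 mm² overlap (of its 182.00 mm²) is removed, clipping the outline — area = 121.33 mm². So its area = 121.33 mm². Layer 43 is larger (235.14 vs 121.33 mm²).

layer 43 (z = 10.32 mm)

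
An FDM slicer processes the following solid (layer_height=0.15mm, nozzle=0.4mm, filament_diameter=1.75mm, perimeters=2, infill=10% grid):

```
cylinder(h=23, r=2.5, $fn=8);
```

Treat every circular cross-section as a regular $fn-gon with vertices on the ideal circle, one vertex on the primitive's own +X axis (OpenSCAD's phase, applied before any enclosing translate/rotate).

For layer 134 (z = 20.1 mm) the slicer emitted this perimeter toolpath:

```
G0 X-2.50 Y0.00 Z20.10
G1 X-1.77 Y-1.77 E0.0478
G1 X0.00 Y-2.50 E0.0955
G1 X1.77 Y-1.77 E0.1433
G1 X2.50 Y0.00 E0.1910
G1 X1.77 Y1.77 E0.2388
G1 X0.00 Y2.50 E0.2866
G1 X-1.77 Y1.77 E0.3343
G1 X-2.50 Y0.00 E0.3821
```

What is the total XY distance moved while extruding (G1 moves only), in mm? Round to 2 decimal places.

15.32 mm

Sum the Euclidean lengths of each G1 segment: total = 15.32 mm.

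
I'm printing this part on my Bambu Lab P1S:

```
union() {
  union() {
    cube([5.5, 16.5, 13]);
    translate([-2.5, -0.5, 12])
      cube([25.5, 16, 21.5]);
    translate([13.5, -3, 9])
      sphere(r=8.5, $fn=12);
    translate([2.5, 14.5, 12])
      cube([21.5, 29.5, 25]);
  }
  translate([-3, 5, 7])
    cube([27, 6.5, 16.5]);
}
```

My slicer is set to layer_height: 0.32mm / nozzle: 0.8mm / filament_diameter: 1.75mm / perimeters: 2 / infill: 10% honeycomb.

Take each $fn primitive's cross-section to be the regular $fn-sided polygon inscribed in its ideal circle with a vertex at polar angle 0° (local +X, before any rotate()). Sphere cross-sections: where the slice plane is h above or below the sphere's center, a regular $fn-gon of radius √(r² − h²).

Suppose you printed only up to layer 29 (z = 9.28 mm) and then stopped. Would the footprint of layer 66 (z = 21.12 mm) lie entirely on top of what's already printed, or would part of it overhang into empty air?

Compare the two slices. At z = 9.28: the cube is present — its section is the full 5.5×16.5 rectangle (area 90.75 mm²); the cube at (-2.5, -0.5) is not intersected at this z (z outside [12, 33.5]); the r=8.5 sphere at (13.5, -3) slices to a regular 12-gon of circumradius 8.495 (√(r²−h²) with h=0.28 from center) (area = (12/2)·8.495²·sin(360°/12) = 216.51 mm²); the cube at (2.5, 14.5) does not reach this height (z outside [12, 37]); Combining (union): the 2 present regions are separate (no shared area or edge), so areas and boundary lengths simply add and each stays a separate island — area = 307.26 mm²; the cube at (-3, 5) is present — its section is the full 27×6.5 rectangle (area 175.50 mm²); Combining (union): the regions partially overlap — summed areas 482.76 mm² minus the doubly-counted overlap 36.67 mm² gives 446.10 mm² — area = 446.10 mm². At z = 21.12: the cube does not reach this height (z outside [0, 13]); the cube at (-2.5, -0.5) is present — its section is the full 25.5×16 rectangle (area 408.00 mm²); the sphere at (13.5, -3) does not reach this height (|z−center|=12.120 > r=8.5); the cube at (2.5, 14.5) is present — its section is the full 21.5×29.5 rectangle (area 634.25 mm²); Merging all regions: the regions partially overlap — summed areas 1042.25 mm² minus the doubly-counted overlap 20.50 mm² gives 1021.75 mm² — area = 1021.75 mm²; the cube at (-3, 5) (footprint 27×6.5) is included at this height (area 175.50 mm²); Merging all regions: the regions partially overlap — summed areas 1197.25 mm² minus the doubly-counted overlap 165.75 mm² gives 1031.50 mm² — area = 1031.50 mm². Checking containment: at z = 21.12 the cross-section extends beyond the z = 9.28 cross-section by about 736.96 mm².

part overhangs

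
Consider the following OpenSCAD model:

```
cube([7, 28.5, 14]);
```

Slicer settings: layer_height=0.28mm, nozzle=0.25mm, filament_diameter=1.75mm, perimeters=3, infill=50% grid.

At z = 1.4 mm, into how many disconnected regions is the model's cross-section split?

At z = 1.4 mm: the cube (footprint 7×28.5) is included at this height. The result has 1 disconnected region.

1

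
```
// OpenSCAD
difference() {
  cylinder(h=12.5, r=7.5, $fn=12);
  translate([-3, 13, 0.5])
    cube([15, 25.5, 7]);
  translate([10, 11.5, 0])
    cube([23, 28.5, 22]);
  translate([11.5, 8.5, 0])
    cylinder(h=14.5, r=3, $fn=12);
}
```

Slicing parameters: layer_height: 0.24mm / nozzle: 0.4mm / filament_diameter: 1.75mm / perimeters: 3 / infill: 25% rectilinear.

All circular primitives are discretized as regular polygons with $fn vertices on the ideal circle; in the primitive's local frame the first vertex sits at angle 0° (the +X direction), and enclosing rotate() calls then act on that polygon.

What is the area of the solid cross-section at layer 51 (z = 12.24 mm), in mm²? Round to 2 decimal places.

168.75 mm²

At z = 12.24 mm: the cylinder: section is a regular 12-gon, circumradius r=7.5 (area = (12/2)·7.500²·sin(360°/12) = 168.75 mm²); the cube at (-3, 13) is not intersected at this z (z outside [0.5, 7.5]); the cube at (10, 11.5) (footprint 23×28.5) is included at this height (area 655.50 mm²); the r=3 cylinder at (11.5, 8.5) contributes a regular 12-gon of circumradius 3 (area = (12/2)·3.000²·sin(360°/12) = 27.00 mm²); After the difference (first − rest): starting from the r=7.5 cylinder (168.75 mm²), the 23×28.5 cube at (10, 11.5) misses the remaining region (no effect); the r=3 cylinder at (11.5, 8.5) misses the remaining region (no effect) — area = 168.75 mm². Overall, the cross-section is a single solid region. Net area = 168.75 mm².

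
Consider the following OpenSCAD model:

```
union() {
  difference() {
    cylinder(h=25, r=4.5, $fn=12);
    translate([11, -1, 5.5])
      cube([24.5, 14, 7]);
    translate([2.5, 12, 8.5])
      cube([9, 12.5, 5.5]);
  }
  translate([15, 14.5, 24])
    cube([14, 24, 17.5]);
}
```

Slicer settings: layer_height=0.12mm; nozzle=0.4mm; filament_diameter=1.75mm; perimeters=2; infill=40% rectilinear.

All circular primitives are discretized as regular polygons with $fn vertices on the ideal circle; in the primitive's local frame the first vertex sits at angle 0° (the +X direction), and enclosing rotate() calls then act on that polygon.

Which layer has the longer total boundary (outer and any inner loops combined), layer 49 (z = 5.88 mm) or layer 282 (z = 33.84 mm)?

layer 282 (z = 33.84 mm)

Layer 49 (z = 5.88): the r=4.5 cylinder contributes a regular 12-gon of circumradius 4.5 (perimeter = 2·12·4.500·sin(180°/12) = 27.95 mm); the cube at (11, -1) is present — its section is the full 24.5×14 rectangle (perimeter 77.00 mm); the cube at (2.5, 12) does not reach this height (z outside [8.5, 14]); Subtracting the remaining from the first: starting from the r=4.5 cylinder, the 24.5×14 cube at (11, -1) misses the remaining region (no effect) — boundary = 27.95 mm; the cube at (15, 14.5) is not intersected at this z (z outside [24, 41.5]); Combining (union): only that combined region is present, so the union is just that shape — boundary = 27.95 mm. So its perimeter = 27.95 mm. Layer 282 (z = 33.84): the cylinder is not intersected at this z (z outside [0, 25]); the cube at (11, -1) is absent (z outside [5.5, 12.5]); the cube at (2.5, 12) is absent (z outside [8.5, 14]); Taking the first minus the rest: the first operand is absent here, so nothing remains; the cube at (15, 14.5) (footprint 14×24) is included at this height (perimeter 76.00 mm); Taking the union: only the 14×24 cube at (15, 14.5) is present, so the union is just that shape — boundary = 76.00 mm. So its perimeter = 76.00 mm. Layer 282 is larger (76.00 vs 27.95 mm).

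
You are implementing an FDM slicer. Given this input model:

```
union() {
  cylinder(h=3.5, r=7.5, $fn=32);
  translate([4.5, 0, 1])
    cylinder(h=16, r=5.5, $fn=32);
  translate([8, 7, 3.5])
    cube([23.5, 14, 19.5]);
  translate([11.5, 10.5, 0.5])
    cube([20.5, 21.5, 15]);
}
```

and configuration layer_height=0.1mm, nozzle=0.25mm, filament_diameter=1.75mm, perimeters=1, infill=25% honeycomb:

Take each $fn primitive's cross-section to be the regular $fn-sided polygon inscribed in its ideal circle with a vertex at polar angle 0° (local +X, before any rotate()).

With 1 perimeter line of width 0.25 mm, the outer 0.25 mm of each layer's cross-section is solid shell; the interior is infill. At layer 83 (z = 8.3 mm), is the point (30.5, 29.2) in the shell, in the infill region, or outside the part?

infill

At z = 8.3 mm: the cylinder is absent (z outside [0, 3.5]); the r=5.5 cylinder at (4.5, 0) gives a regular 32-gon of circumradius 5.5 (constant along its height); the cube at (8, 7) (footprint 23.5×14) is included at this height; the cube at (11.5, 10.5) (footprint 20.5×21.5) is included at this height; Combining (union): the regions partially overlap (shared area 210.00 mm²), so overlapping operands fuse into one piece — 2 connected regions. Overall, the cross-section has 2 separate islands. The nearest boundary edge runs (32.00, 32.00)→(32.00, 10.50); distance from the point to it = 1.50 mm. (Shell/infill is judged within the island containing the point — the largest one.) The point is inside the cross-section and 1.50 mm from the nearest boundary — more than the 0.25 mm shell width (1 × 0.25), so it's in the infill interior.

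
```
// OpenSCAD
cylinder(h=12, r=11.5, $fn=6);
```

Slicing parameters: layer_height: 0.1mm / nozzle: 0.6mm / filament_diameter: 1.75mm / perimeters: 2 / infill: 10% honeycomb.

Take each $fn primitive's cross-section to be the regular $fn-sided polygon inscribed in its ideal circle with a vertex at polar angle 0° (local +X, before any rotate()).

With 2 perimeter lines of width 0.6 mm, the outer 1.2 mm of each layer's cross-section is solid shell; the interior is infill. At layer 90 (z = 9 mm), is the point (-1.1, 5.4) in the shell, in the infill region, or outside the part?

infill

At z = 9 mm: the r=11.5 cylinder contributes a regular 6-gon of circumradius 11.5. Overall, the cross-section is a single solid region. The nearest boundary edge runs (5.75, 9.96)→(-5.75, 9.96); distance from the point to it = 4.56 mm. The point is inside the cross-section and 4.56 mm from the nearest boundary — more than the 1.2 mm shell width (2 × 0.6), so it's in the infill interior.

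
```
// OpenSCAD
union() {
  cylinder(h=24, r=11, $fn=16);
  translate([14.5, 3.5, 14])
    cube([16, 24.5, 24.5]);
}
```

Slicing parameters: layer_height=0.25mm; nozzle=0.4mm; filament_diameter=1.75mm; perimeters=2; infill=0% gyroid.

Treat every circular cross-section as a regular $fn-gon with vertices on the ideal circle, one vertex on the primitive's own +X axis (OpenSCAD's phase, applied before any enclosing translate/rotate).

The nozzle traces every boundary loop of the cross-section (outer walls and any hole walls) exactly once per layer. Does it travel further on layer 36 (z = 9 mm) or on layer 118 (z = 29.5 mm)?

layer 118 (z = 29.5 mm)

Layer 36 (z = 9): the r=11 cylinder gives a regular 16-gon of circumradius 11 (constant along its height) (perimeter = 2·16·11.000·sin(180°/16) = 68.67 mm); the cube at (14.5, 3.5) does not reach this height (z outside [14, 38.5]); Merging all regions: only the r=11 cylinder is present, so the union is just that shape — boundary = 68.67 mm. So its perimeter = 68.67 mm. Layer 118 (z = 29.5): the cylinder does not reach this height (z outside [0, 24]); the 16×24.5 cube at (14.5, 3.5) contributes its full rectangle (perimeter 81.00 mm); Merging all regions: only the 16×24.5 cube at (14.5, 3.5) is present, so the union is just that shape — boundary = 81.00 mm. So its perimeter = 81.00 mm. Layer 118 is larger (81.00 vs 68.67 mm).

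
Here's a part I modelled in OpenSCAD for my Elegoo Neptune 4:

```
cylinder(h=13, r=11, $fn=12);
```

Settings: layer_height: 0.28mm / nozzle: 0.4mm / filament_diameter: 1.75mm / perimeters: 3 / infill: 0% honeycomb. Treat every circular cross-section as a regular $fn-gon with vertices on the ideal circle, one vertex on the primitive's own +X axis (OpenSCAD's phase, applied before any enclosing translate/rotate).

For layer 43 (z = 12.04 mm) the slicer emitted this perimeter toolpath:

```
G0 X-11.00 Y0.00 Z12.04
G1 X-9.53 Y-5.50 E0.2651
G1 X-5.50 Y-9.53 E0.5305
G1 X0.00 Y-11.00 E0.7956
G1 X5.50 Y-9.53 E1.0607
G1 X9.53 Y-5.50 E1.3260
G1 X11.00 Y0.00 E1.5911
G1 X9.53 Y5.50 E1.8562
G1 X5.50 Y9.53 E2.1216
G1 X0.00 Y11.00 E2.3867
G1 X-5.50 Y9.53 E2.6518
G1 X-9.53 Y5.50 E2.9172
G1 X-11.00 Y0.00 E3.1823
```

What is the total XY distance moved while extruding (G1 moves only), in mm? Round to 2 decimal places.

68.34 mm

Sum the Euclidean lengths of each G1 segment: total = 68.34 mm.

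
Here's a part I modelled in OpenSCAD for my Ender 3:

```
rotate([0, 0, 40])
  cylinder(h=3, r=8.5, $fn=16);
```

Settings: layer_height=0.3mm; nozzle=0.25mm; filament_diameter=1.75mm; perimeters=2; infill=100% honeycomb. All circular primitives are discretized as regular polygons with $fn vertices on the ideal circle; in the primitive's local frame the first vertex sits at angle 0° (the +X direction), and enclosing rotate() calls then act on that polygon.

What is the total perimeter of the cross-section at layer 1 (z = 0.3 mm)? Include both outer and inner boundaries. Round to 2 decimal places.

At z = 0.3 mm: the cylinder: section is a regular 16-gon, circumradius r=8.5 (perimeter = 2·16·8.500·sin(180°/16) = 53.06 mm); (rotated 40° about Z; rotation is an isometry so areas/perimeters/island counts are preserved). Overall, the cross-section is a single solid region. Total boundary length (outer) = 53.06 mm.

53.06 mm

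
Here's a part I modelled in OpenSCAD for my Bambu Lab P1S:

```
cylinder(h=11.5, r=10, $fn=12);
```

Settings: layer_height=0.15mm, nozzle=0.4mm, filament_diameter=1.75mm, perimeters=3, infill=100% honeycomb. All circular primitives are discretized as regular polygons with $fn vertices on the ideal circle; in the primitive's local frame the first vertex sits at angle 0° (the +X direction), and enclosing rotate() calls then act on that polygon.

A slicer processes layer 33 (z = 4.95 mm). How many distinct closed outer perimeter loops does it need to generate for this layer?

1

At z = 4.95 mm: the r=10 cylinder contributes a regular 12-gon of circumradius 10. The result has 1 disconnected region.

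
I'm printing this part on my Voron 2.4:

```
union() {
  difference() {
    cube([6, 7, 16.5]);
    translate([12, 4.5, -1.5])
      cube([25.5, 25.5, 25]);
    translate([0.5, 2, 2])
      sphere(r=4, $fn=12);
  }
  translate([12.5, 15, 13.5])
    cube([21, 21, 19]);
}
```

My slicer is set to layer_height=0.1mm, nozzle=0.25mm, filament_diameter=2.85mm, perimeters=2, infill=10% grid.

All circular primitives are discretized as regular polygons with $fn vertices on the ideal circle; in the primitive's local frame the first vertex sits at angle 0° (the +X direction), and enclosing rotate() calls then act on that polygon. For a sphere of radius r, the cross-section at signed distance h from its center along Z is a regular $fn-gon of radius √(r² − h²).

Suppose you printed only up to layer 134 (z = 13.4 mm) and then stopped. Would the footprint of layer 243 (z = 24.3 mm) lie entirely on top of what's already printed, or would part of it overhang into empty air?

Compare the two slices. At z = 13.4: the cube is present — its section is the full 6×7 rectangle (area 42.00 mm²); the 25.5×25.5 cube at (12, 4.5) contributes its full rectangle (area 650.25 mm²); the sphere at (0.5, 2) is absent (|z−center|=11.400 > r=4); Taking the first minus the rest: starting from the 6×7 cube (42.00 mm²), the 25.5×25.5 cube at (12, 4.5) misses the remaining region (no effect) — area = 42.00 mm²; the cube at (12.5, 15) does not reach this height (z outside [13.5, 32.5]); Taking the union: only the result so far is present, so the union is just that shape — area = 42.00 mm². At z = 24.3: the cube does not reach this height (z outside [0, 16.5]); the cube at (12, 4.5) is not intersected at this z (z outside [-1.5, 23.5]); the sphere at (0.5, 2) is absent (|z−center|=22.300 > r=4); Taking the first minus the rest: the first operand is absent here, so nothing remains; the cube at (12.5, 15) is present — its section is the full 21×21 rectangle (area 441.00 mm²); Taking the union: only the 21×21 cube at (12.5, 15) is present, so the union is just that shape — area = 441.00 mm². Checking containment: at z = 24.3 the cross-section extends beyond the z = 13.4 cross-section by about 441.00 mm².

part overhangs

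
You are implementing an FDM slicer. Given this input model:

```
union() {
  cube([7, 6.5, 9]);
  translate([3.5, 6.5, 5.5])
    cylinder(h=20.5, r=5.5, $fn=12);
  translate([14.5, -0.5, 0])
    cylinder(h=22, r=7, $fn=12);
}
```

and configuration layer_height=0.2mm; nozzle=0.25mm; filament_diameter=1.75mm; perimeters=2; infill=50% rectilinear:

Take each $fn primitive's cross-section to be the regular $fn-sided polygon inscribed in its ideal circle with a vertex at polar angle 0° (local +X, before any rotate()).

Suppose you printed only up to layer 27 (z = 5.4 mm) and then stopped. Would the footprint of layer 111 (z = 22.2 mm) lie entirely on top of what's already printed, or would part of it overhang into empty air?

part overhangs

Compare the two slices. At z = 5.4: the cube (footprint 7×6.5) is included at this height (area 45.50 mm²); the cylinder at (3.5, 6.5) is absent (z outside [5.5, 26]); the r=7 cylinder at (14.5, -0.5) gives a regular 12-gon of circumradius 7 (constant along its height) (area = (12/2)·7.000²·sin(360°/12) = 147.00 mm²); Merging all regions: the 2 present regions are separate (no shared area or edge), so areas and boundary lengths simply add and each stays a separate island — area = 192.50 mm². At z = 22.2: the cube is absent (z outside [0, 9]); the cylinder at (3.5, 6.5): section is a regular 12-gon, circumradius r=5.5 (area = (12/2)·5.500²·sin(360°/12) = 90.75 mm²); the cylinder at (14.5, -0.5) is absent (z outside [0, 22]); Merging all regions: only the r=5.5 cylinder at (3.5, 6.5) is present, so the union is just that shape — area = 90.75 mm². Checking containment: at z = 22.2 the cross-section extends beyond the z = 5.4 cross-section by about 55.94 mm².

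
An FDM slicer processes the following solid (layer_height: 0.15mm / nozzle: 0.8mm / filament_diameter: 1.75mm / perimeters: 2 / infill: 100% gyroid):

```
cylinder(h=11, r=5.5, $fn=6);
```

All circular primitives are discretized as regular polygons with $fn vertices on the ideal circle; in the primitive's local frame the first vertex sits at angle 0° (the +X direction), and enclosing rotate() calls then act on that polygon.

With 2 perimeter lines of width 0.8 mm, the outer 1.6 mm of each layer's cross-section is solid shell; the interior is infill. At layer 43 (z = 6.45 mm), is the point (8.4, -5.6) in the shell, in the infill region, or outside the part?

outside

At z = 6.45 mm: the cylinder: section is a regular 6-gon, circumradius r=5.5. Overall, the cross-section is a single solid region. The nearest boundary edge runs (2.75, -4.76)→(5.50, 0.00); distance from the point to it = 5.31 mm. The point is not inside any of the regions above, so it lies outside the cross-section (5.31 mm from the nearest boundary).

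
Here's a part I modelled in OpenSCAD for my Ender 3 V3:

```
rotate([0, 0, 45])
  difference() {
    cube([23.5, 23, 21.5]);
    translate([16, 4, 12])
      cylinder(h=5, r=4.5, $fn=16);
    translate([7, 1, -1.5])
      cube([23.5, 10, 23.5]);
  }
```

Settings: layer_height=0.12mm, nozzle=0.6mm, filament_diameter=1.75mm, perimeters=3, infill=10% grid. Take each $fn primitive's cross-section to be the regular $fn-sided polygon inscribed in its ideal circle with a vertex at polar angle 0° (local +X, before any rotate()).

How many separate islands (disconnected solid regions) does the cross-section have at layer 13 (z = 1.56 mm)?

1

At z = 1.56 mm: the cube is present — its section is the full 23.5×23 rectangle; the cylinder at (16, 4) is not intersected at this z (z outside [12, 17]); the cube at (7, 1) is present — its section is the full 23.5×10 rectangle; Taking the first minus the rest: starting from the 23.5×23 cube, the 23.5×10 cube at (7, 1) partially overlaps it — only the 165.00 mm² overlap (of its 235.00 mm²) is removed, clipping the outline — 1 connected region; (whole slice rotated 45° about Z — lengths, areas and connectivity unchanged). Overall, the cross-section is a single solid region. Island count = 1.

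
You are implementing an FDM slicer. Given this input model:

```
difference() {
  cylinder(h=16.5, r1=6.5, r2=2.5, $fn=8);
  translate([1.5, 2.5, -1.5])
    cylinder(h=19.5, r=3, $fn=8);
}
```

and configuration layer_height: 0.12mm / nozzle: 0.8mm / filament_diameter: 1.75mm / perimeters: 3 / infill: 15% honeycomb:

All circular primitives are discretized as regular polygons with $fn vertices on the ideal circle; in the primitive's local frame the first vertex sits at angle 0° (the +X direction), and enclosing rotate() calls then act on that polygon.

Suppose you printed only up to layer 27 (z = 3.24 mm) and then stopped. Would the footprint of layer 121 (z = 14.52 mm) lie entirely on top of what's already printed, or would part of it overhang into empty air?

entirely on top

Compare the two slices. At z = 3.24: the cone: at t=0.196 of its height the radius interpolates to r₁+(r₂−r₁)t = 5.715, giving a regular 8-gon of that circumradius (area = (8/2)·5.715²·sin(360°/8) = 92.37 mm²); the r=3 cylinder at (1.5, 2.5) gives a regular 8-gon of circumradius 3 (constant along its height) (area = (8/2)·3.000²·sin(360°/8) = 25.46 mm²); Subtracting the remaining from the first: starting from the cone (92.37 mm²), the r=3 cylinder at (1.5, 2.5) partially overlaps it — only the 24.45 mm² overlap (of its 25.46 mm²) is removed, clipping the outline — area = 67.91 mm². At z = 14.52: the cone (r1=6.5→r2=2.5) has section circumradius 2.980 here — a regular 8-gon (area = (8/2)·2.980²·sin(360°/8) = 25.12 mm²); the r=3 cylinder at (1.5, 2.5) gives a regular 8-gon of circumradius 3 (constant along its height) (area = (8/2)·3.000²·sin(360°/8) = 25.46 mm²); Subtracting the remaining from the first: starting from the cone (25.12 mm²), the r=3 cylinder at (1.5, 2.5) partially overlaps it — only the 9.44 mm² overlap (of its 25.46 mm²) is removed, clipping the outline — area = 15.68 mm². Checking containment: the cross-section at z = 14.52 is a subset of the cross-section at z = 3.24.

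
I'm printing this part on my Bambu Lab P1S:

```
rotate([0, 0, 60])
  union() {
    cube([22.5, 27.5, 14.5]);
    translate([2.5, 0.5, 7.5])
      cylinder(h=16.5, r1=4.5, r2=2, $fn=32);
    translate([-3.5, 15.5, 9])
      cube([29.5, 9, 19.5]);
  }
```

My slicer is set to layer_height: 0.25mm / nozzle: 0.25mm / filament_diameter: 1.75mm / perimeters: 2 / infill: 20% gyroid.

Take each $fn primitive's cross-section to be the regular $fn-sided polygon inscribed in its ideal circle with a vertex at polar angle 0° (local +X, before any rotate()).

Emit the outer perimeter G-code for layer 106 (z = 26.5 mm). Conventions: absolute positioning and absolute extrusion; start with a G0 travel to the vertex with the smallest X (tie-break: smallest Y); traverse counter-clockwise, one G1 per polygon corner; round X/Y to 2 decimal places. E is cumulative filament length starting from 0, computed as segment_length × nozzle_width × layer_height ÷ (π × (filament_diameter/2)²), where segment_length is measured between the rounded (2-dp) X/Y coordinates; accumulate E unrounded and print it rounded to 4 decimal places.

G0 X-22.97 Y9.22 Z26.50
G1 X-15.17 Y4.72 E0.2340
G1 X-0.42 Y30.27 E1.0006
G1 X-8.22 Y34.77 E1.2346
G1 X-22.97 Y9.22 E2.0012

At z = 26.5 mm: the cube does not reach this height (z outside [0, 14.5]); the cone at (2.5, 0.5) is absent (z outside [7.5, 24]); the cube at (-3.5, 15.5) is present — its section is the full 29.5×9 rectangle; Merging all regions: only the 29.5×9 cube at (-3.5, 15.5) is present, so the union is just that shape — 1 connected region; (rotated 60° about Z; rotation is an isometry so areas/perimeters/island counts are preserved). The outline is a single polygon with 4 vertices. Extrusion per mm of travel: 0.25 × 0.25 / (π × 0.875²) = 0.025984. Accumulating E over each segment gives final E = 2.0012.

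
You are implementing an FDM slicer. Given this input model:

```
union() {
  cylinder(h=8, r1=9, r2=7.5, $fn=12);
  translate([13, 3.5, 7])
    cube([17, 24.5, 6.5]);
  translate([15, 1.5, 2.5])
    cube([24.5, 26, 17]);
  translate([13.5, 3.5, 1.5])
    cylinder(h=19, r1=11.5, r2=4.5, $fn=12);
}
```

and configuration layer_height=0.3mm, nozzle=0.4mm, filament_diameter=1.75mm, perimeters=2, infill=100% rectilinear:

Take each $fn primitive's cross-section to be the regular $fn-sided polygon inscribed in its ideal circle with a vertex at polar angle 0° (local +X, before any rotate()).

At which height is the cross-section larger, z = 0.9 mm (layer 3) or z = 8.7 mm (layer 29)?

Layer 3 (z = 0.9): the cone contributes a regular 12-gon of circumradius 8.831 (interpolated between r1=9 and r2=7.5 at t=0.113) (area = (12/2)·8.831²·sin(360°/12) = 233.97 mm²); the cube at (13, 3.5) is absent (z outside [7, 13.5]); the cube at (15, 1.5) is absent (z outside [2.5, 19.5]); the cone at (13.5, 3.5) does not reach this height (z outside [1.5, 20.5]); Combining (union): only the cone is present, so the union is just that shape — area = 233.97 mm². So its area = 233.97 mm². Layer 29 (z = 8.7): the cone is absent (z outside [0, 8]); the cube at (13, 3.5) is present — its section is the full 17×24.5 rectangle (area 416.50 mm²); the cube at (15, 1.5) (footprint 24.5×26) is included at this height (area 637.00 mm²); the cone at (13.5, 3.5) (r1=11.5→r2=4.5) has section circumradius 8.847 here — a regular 12-gon (area = (12/2)·8.847²·sin(360°/12) = 234.83 mm²); Taking the union: the regions partially overlap — summed areas 1288.33 mm² minus the doubly-counted overlap 437.26 mm² gives 851.07 mm² — area = 851.07 mm². So its area = 851.07 mm². Layer 29 is larger (851.07 vs 233.97 mm²).

layer 29 (z = 8.7 mm)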